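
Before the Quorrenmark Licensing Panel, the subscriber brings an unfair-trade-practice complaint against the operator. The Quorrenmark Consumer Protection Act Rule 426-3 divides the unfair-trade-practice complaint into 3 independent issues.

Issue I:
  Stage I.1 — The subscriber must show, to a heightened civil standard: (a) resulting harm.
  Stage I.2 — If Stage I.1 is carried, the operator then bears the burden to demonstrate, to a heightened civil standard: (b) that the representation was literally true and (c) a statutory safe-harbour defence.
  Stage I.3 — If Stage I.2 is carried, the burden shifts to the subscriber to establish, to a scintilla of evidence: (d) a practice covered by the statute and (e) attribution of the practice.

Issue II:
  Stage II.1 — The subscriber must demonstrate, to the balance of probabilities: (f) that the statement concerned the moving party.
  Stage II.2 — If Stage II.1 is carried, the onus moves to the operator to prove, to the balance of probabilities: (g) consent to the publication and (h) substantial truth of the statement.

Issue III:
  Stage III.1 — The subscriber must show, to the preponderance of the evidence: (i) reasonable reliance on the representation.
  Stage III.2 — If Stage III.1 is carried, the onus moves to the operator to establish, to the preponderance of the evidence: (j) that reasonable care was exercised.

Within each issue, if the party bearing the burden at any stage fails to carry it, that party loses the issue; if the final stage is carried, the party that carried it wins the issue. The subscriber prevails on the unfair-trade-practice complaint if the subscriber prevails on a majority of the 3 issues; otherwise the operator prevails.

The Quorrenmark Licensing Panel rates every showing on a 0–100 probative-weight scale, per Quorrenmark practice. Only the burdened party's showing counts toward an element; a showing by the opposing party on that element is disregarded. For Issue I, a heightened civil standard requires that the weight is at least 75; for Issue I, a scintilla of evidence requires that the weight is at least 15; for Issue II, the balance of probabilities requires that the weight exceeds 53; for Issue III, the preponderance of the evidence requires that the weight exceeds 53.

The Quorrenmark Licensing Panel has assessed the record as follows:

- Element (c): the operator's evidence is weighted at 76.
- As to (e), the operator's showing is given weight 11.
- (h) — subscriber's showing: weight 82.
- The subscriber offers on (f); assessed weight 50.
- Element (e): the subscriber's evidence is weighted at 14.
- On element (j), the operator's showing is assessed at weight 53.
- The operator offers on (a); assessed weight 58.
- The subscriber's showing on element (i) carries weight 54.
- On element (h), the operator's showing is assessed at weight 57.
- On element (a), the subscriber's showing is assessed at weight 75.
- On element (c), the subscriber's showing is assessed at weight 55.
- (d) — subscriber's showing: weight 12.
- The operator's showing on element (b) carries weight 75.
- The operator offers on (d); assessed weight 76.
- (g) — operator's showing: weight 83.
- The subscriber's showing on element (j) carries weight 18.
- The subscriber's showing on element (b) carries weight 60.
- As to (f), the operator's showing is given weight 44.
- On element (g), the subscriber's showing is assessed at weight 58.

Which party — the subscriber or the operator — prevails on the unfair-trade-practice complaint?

— Issue I —
At Stage I.1 the subscriber must meet a heightened civil standard (weight is at least 75): on (a) the weight is 75 (the operator's 58 is given no effect), which does reach 75, so (a) meets the standard.
  Stage I.1 carried; the burden shifts to the operator.
At Stage I.2 the operator must meet a heightened civil standard (weight is at least 75): on (b) the weight is 75 (the subscriber's 60 is given no effect), ≥ 75, so (b) meets the standard; on (c) the weight is 76 (the subscriber's 55 is given no effect), which does reach 75, so (c) meets the standard.
  All elements met. The burden passes to the subscriber.
At Stage I.3 the subscriber must meet a scintilla of evidence (weight is at least 15): on (d) the weight is 12 (the operator's 76 is given no effect), < 15, so (d) does not meet the standard; on (e) the weight is 14 (the operator's 11 is given no effect), which does not reach 15, so (e) does not meet the standard.
  Not every element is met, so the subscriber fails to carry Stage I.3.
So the operator prevails on this issue.
— Issue II —
Stage II.1 (subscriber, the balance of probabilities, weight exceeds 53): (f) 50 (operator's 44 disregarded) ≤ 53 — fails.
  The subscriber does not carry Stage II.1.
The operator prevails on this issue.
— Issue III —
At Stage III.1 the subscriber must meet the preponderance of the evidence (weight exceeds 53): on (i) the weight is 54, > 53, so (i) meets the standard.
  The subscriber carries Stage III.1; the operator now bears the burden.
At Stage III.2 the operator must meet the preponderance of the evidence (weight exceeds 53): on (j) the weight is 53 (the subscriber's 18 is given no effect), which does not exceed 53, so (j) does not meet the standard.
  The operator does not carry Stage III.2.
So the subscriber prevails on this issue.
Per-issue: Issue I → operator; Issue II → operator; Issue III → subscriber. The subscriber must prevail on a majority of issues; overall, the operator prevails.

operator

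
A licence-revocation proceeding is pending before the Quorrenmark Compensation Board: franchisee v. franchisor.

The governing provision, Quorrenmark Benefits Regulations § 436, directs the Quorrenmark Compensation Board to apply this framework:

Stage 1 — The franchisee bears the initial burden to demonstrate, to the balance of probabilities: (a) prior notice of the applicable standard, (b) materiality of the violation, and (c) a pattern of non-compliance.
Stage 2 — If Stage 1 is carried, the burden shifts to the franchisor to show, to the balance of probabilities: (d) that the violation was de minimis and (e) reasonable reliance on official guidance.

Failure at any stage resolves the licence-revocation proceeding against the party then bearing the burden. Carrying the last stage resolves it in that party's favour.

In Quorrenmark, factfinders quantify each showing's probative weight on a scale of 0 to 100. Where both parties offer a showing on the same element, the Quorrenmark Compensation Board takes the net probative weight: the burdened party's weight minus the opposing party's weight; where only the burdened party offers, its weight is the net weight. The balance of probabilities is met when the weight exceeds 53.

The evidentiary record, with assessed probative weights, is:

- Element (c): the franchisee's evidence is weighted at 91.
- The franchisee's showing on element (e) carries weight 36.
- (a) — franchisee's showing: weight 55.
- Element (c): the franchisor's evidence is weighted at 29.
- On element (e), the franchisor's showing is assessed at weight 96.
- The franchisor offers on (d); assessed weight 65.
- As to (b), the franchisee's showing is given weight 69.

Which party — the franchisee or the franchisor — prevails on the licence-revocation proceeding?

At Stage 1 the franchisee must meet the balance of probabilities (weight exceeds 53): on (a) the weight is 55, > 53, so (a) meets the standard; on (b) the weight is 69, > 53, so (b) meets the standard; on (c) the weight is 91 less the opposing 29 gives net 62, which does exceed 53, so (c) meets the standard.
  Stage 1 is satisfied; the onus moves to the franchisor.
At Stage 2 the franchisor must meet the balance of probabilities (weight exceeds 53): on (d) the weight is 65, which does exceed 53, so (d) meets the standard; on (e) the weight is 96 less the opposing 36 gives net 60, which does exceed 53, so (e) meets the standard.
  All elements met at the final stage.
Every stage carried; the franchisor prevails.

franchisor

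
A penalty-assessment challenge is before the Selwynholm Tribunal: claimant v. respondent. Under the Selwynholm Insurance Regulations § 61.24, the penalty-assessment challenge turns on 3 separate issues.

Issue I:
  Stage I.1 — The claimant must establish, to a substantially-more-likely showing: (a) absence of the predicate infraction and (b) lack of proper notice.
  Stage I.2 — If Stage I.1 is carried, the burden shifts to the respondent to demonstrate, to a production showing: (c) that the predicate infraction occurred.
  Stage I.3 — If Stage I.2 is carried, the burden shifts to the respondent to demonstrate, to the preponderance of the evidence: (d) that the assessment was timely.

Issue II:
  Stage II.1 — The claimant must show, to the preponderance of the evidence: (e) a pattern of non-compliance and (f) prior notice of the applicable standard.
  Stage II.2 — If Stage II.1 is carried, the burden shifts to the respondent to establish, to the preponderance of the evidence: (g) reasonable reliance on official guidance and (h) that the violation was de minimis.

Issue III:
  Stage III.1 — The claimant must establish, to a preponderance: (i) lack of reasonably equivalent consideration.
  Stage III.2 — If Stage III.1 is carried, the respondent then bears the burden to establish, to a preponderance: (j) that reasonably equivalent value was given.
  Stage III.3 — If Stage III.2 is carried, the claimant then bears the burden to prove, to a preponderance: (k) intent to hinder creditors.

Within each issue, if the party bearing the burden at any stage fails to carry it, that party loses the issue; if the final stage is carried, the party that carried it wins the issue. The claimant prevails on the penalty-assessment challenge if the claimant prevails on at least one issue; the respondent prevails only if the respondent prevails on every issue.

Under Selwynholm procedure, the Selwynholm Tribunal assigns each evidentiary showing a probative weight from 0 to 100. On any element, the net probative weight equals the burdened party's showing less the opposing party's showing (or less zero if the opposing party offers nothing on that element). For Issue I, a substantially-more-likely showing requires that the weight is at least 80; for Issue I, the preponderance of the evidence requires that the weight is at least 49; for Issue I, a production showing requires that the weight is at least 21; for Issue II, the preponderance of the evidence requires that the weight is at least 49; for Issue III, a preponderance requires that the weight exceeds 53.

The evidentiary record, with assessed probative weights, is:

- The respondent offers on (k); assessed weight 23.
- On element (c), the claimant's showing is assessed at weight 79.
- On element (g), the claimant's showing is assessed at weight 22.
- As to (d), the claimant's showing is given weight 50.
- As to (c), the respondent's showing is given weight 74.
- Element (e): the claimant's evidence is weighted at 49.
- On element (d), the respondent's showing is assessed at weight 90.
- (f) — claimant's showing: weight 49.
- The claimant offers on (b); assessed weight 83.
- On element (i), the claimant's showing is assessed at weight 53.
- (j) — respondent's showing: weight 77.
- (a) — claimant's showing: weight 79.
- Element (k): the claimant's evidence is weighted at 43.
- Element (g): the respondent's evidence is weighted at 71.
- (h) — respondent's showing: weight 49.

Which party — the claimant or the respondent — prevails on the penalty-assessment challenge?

— Issue I —
Stage I.1 — burden on claimant; standard: a substantially-more-likely showing (weight is at least 80).
    (a): 79 < 80 [not met]
    (b): 83 ≥ 80 [met]
  Stage I.1 not carried; the claimant fails its burden.
The analysis ends at Stage I.1; the respondent prevails on this issue.
— Issue II —
At Stage II.1 the claimant must meet the preponderance of the evidence (weight is at least 49): on (e) the weight is 49, ≥ 49, so (e) meets the standard; on (f) the weight is 49, which does reach 49, so (f) meets the standard.
  Stage II.1 carried; the burden shifts to the respondent.
At Stage II.2 the respondent must meet the preponderance of the evidence (weight is at least 49): on (g) the weight is 71 less the opposing 22 gives net 49, ≥ 49, so (g) meets the standard; on (h) the weight is 49, which does reach 49, so (h) meets the standard.
  Stage II.2 carried; the final stage is satisfied.
With every stage satisfied, the respondent prevails on this issue.
— Issue III —
Stage III.1 (claimant, a preponderance, weight exceeds 53): (i) 53 ≤ 53 — fails.
  Stage III.1 not carried; the claimant fails its burden.
So the respondent prevails on this issue.
Per-issue: Issue I → respondent; Issue II → respondent; Issue III → respondent. The claimant must prevail on at least one issue; overall, the respondent prevails.

respondent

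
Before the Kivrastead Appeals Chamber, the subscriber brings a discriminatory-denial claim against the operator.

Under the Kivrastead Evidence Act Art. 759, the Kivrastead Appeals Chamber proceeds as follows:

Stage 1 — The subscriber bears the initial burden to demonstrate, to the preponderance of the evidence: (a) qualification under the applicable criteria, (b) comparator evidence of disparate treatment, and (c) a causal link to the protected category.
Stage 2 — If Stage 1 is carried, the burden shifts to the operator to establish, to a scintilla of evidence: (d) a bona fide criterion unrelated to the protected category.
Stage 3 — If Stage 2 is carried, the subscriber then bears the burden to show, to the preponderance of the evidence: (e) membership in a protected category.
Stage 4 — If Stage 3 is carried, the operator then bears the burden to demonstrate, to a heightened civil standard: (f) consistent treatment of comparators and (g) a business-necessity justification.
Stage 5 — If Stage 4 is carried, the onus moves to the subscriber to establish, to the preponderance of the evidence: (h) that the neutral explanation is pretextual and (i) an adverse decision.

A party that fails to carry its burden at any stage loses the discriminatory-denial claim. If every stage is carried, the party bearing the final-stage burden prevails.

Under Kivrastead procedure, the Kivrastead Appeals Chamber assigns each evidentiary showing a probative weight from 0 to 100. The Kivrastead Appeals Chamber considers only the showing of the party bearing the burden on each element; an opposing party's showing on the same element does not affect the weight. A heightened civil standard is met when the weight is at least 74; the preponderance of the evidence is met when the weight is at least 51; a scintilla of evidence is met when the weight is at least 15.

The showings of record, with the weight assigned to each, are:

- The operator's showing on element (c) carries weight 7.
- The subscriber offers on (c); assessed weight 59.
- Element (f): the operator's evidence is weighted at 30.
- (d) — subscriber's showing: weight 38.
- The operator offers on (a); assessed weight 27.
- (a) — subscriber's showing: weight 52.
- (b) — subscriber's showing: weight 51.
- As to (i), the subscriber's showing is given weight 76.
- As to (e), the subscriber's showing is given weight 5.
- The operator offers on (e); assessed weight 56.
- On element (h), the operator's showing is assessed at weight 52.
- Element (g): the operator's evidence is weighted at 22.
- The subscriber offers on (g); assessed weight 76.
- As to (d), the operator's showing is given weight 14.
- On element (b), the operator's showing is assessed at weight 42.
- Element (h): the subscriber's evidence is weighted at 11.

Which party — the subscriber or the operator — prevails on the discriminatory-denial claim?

At Stage 1 the subscriber must meet the preponderance of the evidence (weight is at least 51): on (a) the weight is 52 (the operator's 27 is given no effect), which does reach 51, so (a) meets the standard; on (b) the weight is 51 (the operator's 42 is given no effect), ≥ 51, so (b) meets the standard; on (c) the weight is 59 (the operator's 7 is given no effect), which does reach 51, so (c) meets the standard.
  All elements met. The burden passes to the operator.
At Stage 2 the operator must meet a scintilla of evidence (weight is at least 15): on (d) the weight is 14 (the subscriber's 38 is given no effect), which does not reach 15, so (d) does not meet the standard.
  The operator does not carry Stage 2.
The analysis ends at Stage 2; the subscriber prevails.

subscriber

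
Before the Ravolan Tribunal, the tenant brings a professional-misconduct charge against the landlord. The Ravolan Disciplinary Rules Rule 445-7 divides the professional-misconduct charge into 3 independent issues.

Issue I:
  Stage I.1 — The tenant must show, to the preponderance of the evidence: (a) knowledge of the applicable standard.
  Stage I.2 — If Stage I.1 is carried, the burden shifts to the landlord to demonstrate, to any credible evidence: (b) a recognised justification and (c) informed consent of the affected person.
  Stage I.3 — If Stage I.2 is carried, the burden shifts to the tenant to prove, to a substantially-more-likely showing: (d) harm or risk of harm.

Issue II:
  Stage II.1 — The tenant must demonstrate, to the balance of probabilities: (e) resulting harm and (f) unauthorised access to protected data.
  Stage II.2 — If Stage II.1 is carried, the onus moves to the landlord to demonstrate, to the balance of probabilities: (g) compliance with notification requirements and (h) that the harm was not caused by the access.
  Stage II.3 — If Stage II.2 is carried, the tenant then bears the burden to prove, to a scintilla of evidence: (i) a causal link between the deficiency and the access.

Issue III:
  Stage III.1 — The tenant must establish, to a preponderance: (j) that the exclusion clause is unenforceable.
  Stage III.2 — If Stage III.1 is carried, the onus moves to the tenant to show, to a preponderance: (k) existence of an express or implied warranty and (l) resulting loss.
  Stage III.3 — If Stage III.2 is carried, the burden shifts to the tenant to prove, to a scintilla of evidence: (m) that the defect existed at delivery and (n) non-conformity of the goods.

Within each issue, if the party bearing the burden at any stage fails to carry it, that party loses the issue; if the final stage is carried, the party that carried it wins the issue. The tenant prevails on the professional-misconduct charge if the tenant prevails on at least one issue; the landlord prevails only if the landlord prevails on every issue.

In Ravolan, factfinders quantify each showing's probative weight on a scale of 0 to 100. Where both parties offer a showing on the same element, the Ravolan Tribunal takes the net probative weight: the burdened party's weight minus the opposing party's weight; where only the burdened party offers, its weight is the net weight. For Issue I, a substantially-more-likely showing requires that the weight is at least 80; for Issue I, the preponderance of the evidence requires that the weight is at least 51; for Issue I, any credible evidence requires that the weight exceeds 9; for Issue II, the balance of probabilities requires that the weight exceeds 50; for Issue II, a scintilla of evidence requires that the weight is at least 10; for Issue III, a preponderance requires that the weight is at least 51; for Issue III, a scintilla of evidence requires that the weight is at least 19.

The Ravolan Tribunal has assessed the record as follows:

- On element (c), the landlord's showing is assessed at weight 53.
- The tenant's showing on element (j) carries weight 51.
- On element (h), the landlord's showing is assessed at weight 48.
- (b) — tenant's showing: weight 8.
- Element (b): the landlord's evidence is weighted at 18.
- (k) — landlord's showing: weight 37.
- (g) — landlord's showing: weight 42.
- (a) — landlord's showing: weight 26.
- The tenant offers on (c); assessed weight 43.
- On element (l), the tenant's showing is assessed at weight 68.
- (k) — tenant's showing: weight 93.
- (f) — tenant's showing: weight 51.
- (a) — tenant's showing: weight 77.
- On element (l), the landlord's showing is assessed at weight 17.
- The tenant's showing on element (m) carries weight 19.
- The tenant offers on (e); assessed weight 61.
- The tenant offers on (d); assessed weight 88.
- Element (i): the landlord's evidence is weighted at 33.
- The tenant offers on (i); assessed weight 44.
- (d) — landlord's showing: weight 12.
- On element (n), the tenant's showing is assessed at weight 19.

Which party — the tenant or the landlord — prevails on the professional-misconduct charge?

— Issue I —
At Stage I.1 the tenant must meet the preponderance of the evidence (weight is at least 51): on (a) the weight is 77 less the opposing 26 gives net 51, ≥ 51, so (a) meets the standard.
  The tenant carries Stage I.1; the landlord now bears the burden.
At Stage I.2 the landlord must meet any credible evidence (weight exceeds 9): on (b) the weight is 18 less the opposing 8 gives net 10, > 9, so (b) meets the standard; on (c) the weight is 53 less the opposing 43 gives net 10, > 9, so (c) meets the standard.
  All elements met. The burden passes to the tenant.
At Stage I.3 the tenant must meet a substantially-more-likely showing (weight is at least 80): on (d) the weight is 88 less the opposing 12 gives net 76, < 80, so (d) does not meet the standard.
  Stage I.3 not carried; the tenant fails its burden.
The landlord prevails on this issue.
— Issue II —
Stage II.1 (tenant, the balance of probabilities, weight exceeds 50): (e) 61 > 50 — meets; (f) 51 > 50 — meets.
  All elements met. The burden passes to the landlord.
Stage II.2 (landlord, the balance of probabilities, weight exceeds 50): (g) 42 ≤ 50 — fails; (h) 48 ≤ 50 — fails.
  Not every element is met, so the landlord fails to carry Stage II.2.
So the tenant prevails on this issue.
— Issue III —
Stage III.1 (tenant, a preponderance, weight is at least 51): (j) 51 ≥ 51 — meets.
  Stage III.1 carried; the burden remains with the tenant.
Stage III.2 (tenant, a preponderance, weight is at least 51): (k) net 93−37=56 ≥ 51 — meets; (l) net 68−17=51 ≥ 51 — meets.
  Stage III.2 carried; the burden remains with the tenant.
Stage III.3 (tenant, a scintilla of evidence, weight is at least 19): (m) 19 ≥ 19 — meets; (n) 19 ≥ 19 — meets.
  All elements met at the final stage.
With every stage satisfied, the tenant prevails on this issue.
Per-issue: Issue I → landlord; Issue II → tenant; Issue III → tenant. The tenant must prevail on at least one issue; overall, the tenant prevails.

tenant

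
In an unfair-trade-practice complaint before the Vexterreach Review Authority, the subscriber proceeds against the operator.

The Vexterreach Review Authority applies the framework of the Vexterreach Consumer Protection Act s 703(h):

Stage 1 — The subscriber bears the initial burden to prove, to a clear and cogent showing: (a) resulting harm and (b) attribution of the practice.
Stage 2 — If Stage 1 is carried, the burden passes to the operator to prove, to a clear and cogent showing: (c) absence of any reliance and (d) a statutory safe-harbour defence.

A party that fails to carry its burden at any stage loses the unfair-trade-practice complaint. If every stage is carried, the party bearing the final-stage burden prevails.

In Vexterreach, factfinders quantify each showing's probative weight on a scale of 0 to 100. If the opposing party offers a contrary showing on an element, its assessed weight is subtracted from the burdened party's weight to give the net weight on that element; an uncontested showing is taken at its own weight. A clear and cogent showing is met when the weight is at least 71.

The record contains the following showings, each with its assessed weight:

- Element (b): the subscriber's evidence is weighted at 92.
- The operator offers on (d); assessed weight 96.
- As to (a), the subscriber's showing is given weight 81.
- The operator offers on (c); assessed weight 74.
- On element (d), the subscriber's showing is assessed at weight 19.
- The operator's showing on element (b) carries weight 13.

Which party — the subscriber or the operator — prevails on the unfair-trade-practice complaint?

operator

At Stage 1 the subscriber must meet a clear and cogent showing (weight is at least 71): on (a) the weight is 81, ≥ 71, so (a) meets the standard; on (b) the weight is 92 less the opposing 13 gives net 79, which does reach 71, so (b) meets the standard.
  The subscriber carries Stage 1; the operator now bears the burden.
At Stage 2 the operator must meet a clear and cogent showing (weight is at least 71): on (c) the weight is 74, ≥ 71, so (c) meets the standard; on (d) the weight is 96 less the opposing 19 gives net 77, which does reach 71, so (d) meets the standard.
  Stage 2 carried; the final stage is satisfied.
With every stage satisfied, the operator prevails.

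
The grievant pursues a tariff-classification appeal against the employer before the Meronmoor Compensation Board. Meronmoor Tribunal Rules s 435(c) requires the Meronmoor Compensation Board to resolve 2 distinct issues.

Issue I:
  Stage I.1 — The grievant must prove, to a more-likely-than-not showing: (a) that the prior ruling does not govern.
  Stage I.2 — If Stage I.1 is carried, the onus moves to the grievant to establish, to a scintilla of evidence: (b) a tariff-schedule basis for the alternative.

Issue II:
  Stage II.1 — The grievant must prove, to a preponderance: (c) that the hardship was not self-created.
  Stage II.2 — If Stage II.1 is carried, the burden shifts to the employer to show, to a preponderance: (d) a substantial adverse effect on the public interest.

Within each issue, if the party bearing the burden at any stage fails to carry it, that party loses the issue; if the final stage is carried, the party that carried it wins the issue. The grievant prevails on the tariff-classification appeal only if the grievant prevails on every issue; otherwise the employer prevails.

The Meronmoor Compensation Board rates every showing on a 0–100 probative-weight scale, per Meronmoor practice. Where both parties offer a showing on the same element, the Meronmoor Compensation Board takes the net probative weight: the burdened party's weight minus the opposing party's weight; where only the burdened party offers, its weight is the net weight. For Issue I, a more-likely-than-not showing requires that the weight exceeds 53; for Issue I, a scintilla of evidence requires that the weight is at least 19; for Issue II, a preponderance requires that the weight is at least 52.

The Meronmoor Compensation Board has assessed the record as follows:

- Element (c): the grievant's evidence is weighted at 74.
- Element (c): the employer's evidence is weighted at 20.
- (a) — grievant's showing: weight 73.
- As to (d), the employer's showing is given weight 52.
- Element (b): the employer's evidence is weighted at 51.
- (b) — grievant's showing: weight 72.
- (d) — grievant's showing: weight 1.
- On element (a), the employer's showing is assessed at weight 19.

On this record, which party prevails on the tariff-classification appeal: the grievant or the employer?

grievant

— Issue I —
Stage I.1 (grievant, a more-likely-than-not showing, weight exceeds 53): (a) net 73−19=54 > 53 — meets.
  Stage I.1 is satisfied; the grievant continues to bear the burden.
Stage I.2 (grievant, a scintilla of evidence, weight is at least 19): (b) net 72−51=21 ≥ 19 — meets.
  All elements met at the final stage.
With every stage satisfied, the grievant prevails on this issue.
— Issue II —
At Stage II.1 the grievant must meet a preponderance (weight is at least 52): on (c) the weight is 74 less the opposing 20 gives net 54, ≥ 52, so (c) meets the standard.
  Stage II.1 carried; the burden shifts to the employer.
At Stage II.2 the employer must meet a preponderance (weight is at least 52): on (d) the weight is 52 less the opposing 1 gives net 51, < 52, so (d) does not meet the standard.
  The employer does not carry Stage II.2.
The analysis ends at Stage II.2; the grievant prevails on this issue.
Per-issue: Issue I → grievant; Issue II → grievant. The grievant must prevail on every issue; overall, the grievant prevails.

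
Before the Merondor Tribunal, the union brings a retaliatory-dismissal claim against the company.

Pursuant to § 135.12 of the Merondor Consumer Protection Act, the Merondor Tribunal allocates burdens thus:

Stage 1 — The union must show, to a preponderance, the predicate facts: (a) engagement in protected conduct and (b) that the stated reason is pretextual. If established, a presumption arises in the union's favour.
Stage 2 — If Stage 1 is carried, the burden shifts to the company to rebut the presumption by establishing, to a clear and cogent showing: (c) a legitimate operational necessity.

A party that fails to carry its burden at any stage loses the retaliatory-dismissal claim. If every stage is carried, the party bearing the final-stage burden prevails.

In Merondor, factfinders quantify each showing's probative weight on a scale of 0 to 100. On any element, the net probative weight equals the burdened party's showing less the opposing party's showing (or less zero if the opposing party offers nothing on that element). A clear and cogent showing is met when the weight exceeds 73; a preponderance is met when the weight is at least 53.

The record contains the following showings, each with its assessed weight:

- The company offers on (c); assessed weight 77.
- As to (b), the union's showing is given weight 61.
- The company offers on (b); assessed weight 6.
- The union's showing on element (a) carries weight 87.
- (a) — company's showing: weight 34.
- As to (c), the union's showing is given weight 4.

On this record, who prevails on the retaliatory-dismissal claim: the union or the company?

union

At Stage 1 the union must meet a preponderance (weight is at least 53): on (a) the weight is 87 less the opposing 34 gives net 53, ≥ 53, so (a) meets the standard; on (b) the weight is 61 less the opposing 6 gives net 55, which does reach 53, so (b) meets the standard.
  All elements met. The burden passes to the company.
At Stage 2 the company must meet a clear and cogent showing (weight exceeds 73): on (c) the weight is 77 less the opposing 4 gives net 73, ≤ 73, so (c) does not meet the standard.
  Stage 2 not carried; the company fails its burden.
So the union prevails.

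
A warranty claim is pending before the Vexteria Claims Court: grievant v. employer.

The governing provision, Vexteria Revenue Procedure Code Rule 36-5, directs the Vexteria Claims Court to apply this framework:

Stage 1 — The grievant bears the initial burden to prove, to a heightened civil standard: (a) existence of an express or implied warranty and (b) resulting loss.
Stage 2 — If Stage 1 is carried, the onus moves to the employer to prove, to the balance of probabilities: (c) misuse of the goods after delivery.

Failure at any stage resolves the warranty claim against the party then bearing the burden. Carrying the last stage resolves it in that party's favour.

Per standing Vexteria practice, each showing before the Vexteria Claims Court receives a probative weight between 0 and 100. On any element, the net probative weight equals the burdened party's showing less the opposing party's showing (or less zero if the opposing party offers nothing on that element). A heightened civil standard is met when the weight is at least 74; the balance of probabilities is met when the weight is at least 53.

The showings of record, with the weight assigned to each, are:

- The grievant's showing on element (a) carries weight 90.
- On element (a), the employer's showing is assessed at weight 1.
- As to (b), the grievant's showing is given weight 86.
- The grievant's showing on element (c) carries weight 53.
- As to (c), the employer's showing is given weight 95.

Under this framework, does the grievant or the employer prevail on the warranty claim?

Stage 1 — burden on grievant; standard: a heightened civil standard (weight is at least 74).
    (a): 90 − 1 = 89 ≥ 74 [met]
    (b): 86 ≥ 74 [met]
  All elements met. The burden passes to the employer.
Stage 2 — burden on employer; standard: the balance of probabilities (weight is at least 53).
    (c): 95 − 53 = 42 < 53 [not met]
  Not every element is met, so the employer fails to carry Stage 2.
So the grievant prevails.

grievant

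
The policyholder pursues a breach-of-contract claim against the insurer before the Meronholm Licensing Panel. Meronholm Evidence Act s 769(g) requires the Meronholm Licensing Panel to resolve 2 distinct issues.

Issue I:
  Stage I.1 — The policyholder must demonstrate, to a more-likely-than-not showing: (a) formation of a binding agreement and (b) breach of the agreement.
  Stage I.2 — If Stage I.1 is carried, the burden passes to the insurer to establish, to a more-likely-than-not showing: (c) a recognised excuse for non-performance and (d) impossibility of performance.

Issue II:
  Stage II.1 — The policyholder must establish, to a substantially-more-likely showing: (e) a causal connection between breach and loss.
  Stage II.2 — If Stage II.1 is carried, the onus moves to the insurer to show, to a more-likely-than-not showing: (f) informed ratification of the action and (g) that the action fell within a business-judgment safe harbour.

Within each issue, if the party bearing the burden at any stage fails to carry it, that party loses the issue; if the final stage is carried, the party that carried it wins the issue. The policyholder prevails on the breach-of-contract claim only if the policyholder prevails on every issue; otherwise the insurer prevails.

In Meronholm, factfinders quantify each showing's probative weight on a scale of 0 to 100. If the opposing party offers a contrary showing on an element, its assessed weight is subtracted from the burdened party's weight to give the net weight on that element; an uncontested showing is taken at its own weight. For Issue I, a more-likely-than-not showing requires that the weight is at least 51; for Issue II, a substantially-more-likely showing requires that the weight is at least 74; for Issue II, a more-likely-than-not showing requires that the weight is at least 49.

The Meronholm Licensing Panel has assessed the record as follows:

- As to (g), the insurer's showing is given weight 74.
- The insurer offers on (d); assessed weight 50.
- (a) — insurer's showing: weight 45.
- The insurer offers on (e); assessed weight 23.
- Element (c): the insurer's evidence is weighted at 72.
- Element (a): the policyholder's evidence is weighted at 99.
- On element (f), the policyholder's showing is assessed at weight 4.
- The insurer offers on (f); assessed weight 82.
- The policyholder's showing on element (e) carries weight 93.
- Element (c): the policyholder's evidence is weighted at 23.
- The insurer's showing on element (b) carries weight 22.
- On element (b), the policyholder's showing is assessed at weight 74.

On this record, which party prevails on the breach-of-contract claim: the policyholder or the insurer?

insurer

— Issue I —
At Stage I.1 the policyholder must meet a more-likely-than-not showing (weight is at least 51): on (a) the weight is 99 less the opposing 45 gives net 54, which does reach 51, so (a) meets the standard; on (b) the weight is 74 less the opposing 22 gives net 52, which does reach 51, so (b) meets the standard.
  Stage I.1 is satisfied; the onus moves to the insurer.
At Stage I.2 the insurer must meet a more-likely-than-not showing (weight is at least 51): on (c) the weight is 72 less the opposing 23 gives net 49, which does not reach 51, so (c) does not meet the standard; on (d) the weight is 50, which does not reach 51, so (d) does not meet the standard.
  Not every element is met, so the insurer fails to carry Stage I.2.
The analysis ends at Stage I.2; the policyholder prevails on this issue.
— Issue II —
At Stage II.1 the policyholder must meet a substantially-more-likely showing (weight is at least 74): on (e) the weight is 93 less the opposing 23 gives net 70, < 74, so (e) does not meet the standard.
  Stage II.1 not carried; the policyholder fails its burden.
So the insurer prevails on this issue.
Per-issue: Issue I → policyholder; Issue II → insurer. The policyholder must prevail on every issue; overall, the insurer prevails.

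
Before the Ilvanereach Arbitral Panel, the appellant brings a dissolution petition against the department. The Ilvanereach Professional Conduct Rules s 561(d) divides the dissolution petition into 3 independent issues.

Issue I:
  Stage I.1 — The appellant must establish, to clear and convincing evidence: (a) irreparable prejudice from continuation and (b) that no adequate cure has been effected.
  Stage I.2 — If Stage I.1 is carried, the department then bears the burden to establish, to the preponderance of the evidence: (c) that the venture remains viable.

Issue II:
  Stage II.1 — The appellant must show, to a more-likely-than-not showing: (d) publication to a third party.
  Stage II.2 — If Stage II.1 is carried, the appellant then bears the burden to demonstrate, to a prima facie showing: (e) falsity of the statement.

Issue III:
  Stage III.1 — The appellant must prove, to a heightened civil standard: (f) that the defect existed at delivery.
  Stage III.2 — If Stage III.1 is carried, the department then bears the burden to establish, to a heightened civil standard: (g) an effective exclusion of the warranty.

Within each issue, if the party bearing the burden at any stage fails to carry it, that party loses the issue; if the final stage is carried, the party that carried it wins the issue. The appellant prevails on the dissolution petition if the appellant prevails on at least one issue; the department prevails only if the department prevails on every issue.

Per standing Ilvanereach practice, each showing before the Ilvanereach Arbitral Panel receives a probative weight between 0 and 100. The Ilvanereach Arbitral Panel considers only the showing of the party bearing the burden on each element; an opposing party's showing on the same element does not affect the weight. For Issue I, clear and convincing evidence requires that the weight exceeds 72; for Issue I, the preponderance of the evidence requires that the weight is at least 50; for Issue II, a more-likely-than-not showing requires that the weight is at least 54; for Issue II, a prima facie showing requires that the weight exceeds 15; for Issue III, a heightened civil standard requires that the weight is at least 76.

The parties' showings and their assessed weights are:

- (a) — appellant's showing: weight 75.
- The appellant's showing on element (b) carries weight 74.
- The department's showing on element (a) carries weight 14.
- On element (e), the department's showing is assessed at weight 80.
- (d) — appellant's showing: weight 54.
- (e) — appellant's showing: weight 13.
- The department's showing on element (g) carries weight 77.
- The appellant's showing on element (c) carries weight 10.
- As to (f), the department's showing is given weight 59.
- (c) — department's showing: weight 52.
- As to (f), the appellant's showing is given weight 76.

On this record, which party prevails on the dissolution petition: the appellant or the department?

— Issue I —
Stage I.1 (appellant, clear and convincing evidence, weight exceeds 72): (a) 75 (department's 14 disregarded) > 72 — meets; (b) 74 > 72 — meets.
  Stage I.1 is satisfied; the onus moves to the department.
Stage I.2 (department, the preponderance of the evidence, weight is at least 50): (c) 52 (appellant's 10 disregarded) ≥ 50 — meets.
  Stage I.2 carried; the final stage is satisfied.
All stages carried — the department prevails on this issue.
— Issue II —
Stage II.1 (appellant, a more-likely-than-not showing, weight is at least 54): (d) 54 ≥ 54 — meets.
  Stage II.1 carried; the burden remains with the appellant.
Stage II.2 (appellant, a prima facie showing, weight exceeds 15): (e) 13 (department's 80 disregarded) ≤ 15 — fails.
  Stage II.2 not carried; the appellant fails its burden.
The department prevails on this issue.
— Issue III —
Stage III.1 (appellant, a heightened civil standard, weight is at least 76): (f) 76 (department's 59 disregarded) ≥ 76 — meets.
  All elements met. The burden passes to the department.
Stage III.2 (department, a heightened civil standard, weight is at least 76): (g) 77 ≥ 76 — meets.
  The department carries the last stage.
With every stage satisfied, the department prevails on this issue.
Per-issue: Issue I → department; Issue II → department; Issue III → department. The appellant must prevail on at least one issue; overall, the department prevails.

department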